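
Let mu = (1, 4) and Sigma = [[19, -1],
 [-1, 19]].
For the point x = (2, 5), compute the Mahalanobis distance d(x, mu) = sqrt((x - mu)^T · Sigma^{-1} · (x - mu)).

Step 1 — centre the observation: (x - mu) = (1, 1).

Step 2 — invert Sigma. det(Sigma) = 19·19 - (-1)² = 360.
  Sigma^{-1} = (1/det) · [[d, -b], [-b, a]] = [[0.0528, 0.0028],
 [0.0028, 0.0528]].

Step 3 — form the quadratic (x - mu)^T · Sigma^{-1} · (x - mu):
  Sigma^{-1} · (x - mu) = (0.0556, 0.0556).
  (x - mu)^T · [Sigma^{-1} · (x - mu)] = (1)·(0.0556) + (1)·(0.0556) = 0.1111.

Step 4 — take square root: d = √(0.1111) ≈ 0.3333.

d(x, mu) = √(0.1111) ≈ 0.3333


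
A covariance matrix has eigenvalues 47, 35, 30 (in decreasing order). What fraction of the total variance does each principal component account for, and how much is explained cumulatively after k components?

Step 1 — total variance = trace(Sigma) = Σ λ_i = 47 + 35 + 30 = 112.

Step 2 — fraction explained by component i = λ_i / Σ λ:
  PC1: 47/112 = 0.4196
  PC2: 35/112 = 0.3125
  PC3: 30/112 = 0.2679

Step 3 — cumulative fraction after k components = (λ_1 + ... + λ_k) / Σ λ:
  k = 1: 47/112 = 0.4196
  k = 2: (47 + 35)/112 = 82/112 = 0.7321
  k = 3: (47 + 35 + 30)/112 = 112/112 = 1

Summary (fraction, with percent):

explained: PC1 0.4196 (41.96%), PC2 0.3125 (31.25%), PC3 0.2679 (26.79%);  cumulative: 0.4196, 0.7321, 1


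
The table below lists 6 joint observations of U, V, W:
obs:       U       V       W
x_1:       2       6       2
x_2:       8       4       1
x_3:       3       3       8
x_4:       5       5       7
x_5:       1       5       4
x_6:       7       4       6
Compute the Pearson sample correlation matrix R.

Step 1 — column means:
  mean(U) = (2 + 8 + 3 + 5 + 1 + 7) / 6 = 26/6 = 4.3333
  mean(V) = (6 + 4 + 3 + 5 + 5 + 4) / 6 = 27/6 = 4.5
  mean(W) = (2 + 1 + 8 + 7 + 4 + 6) / 6 = 28/6 = 4.6667

Step 2 — sample variances and covariances s[i,j] = (1/(n-1)) · Σ_k (x_{k,i} - mean_i) · (x_{k,j} - mean_j), with n-1 = 5:
  s[U,U] = ((-2.3333)·(-2.3333) + (3.6667)·(3.6667) + (-1.3333)·(-1.3333) + (0.6667)·(0.6667) + (-3.3333)·(-3.3333) + (2.6667)·(2.6667)) / 5 = 39.3333/5 = 7.8667
  s[U,V] = ((-2.3333)·(1.5) + (3.6667)·(-0.5) + (-1.3333)·(-1.5) + (0.6667)·(0.5) + (-3.3333)·(0.5) + (2.6667)·(-0.5)) / 5 = -6/5 = -1.2
  s[U,W] = ((-2.3333)·(-2.6667) + (3.6667)·(-3.6667) + (-1.3333)·(3.3333) + (0.6667)·(2.3333) + (-3.3333)·(-0.6667) + (2.6667)·(1.3333)) / 5 = -4.3333/5 = -0.8667
  s[V,V] = ((1.5)·(1.5) + (-0.5)·(-0.5) + (-1.5)·(-1.5) + (0.5)·(0.5) + (0.5)·(0.5) + (-0.5)·(-0.5)) / 5 = 5.5/5 = 1.1
  s[V,W] = ((1.5)·(-2.6667) + (-0.5)·(-3.6667) + (-1.5)·(3.3333) + (0.5)·(2.3333) + (0.5)·(-0.6667) + (-0.5)·(1.3333)) / 5 = -7/5 = -1.4
  s[W,W] = ((-2.6667)·(-2.6667) + (-3.6667)·(-3.6667) + (3.3333)·(3.3333) + (2.3333)·(2.3333) + (-0.6667)·(-0.6667) + (1.3333)·(1.3333)) / 5 = 39.3333/5 = 7.8667
  Sample standard deviations s_i = √(s[i,i]):
  s(U) = √(7.8667) = 2.8048
  s(V) = √(1.1) = 1.0488
  s(W) = √(7.8667) = 2.8048

Step 3 — r_{ij} = s_{ij} / (s_i · s_j):
  r[U,U] = 1 (diagonal).
  r[U,V] = -1.2 / (2.8048 · 1.0488) = -1.2 / 2.9417 = -0.4079
  r[U,W] = -0.8667 / (2.8048 · 2.8048) = -0.8667 / 7.8667 = -0.1102
  r[V,V] = 1 (diagonal).
  r[V,W] = -1.4 / (1.0488 · 2.8048) = -1.4 / 2.9417 = -0.4759
  r[W,W] = 1 (diagonal).

R is symmetric with unit diagonal. Assembling:

R = [[1, -0.4079, -0.1102],
 [-0.4079, 1, -0.4759],
 [-0.1102, -0.4759, 1]]


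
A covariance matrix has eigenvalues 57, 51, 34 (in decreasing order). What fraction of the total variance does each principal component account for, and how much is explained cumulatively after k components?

Step 1 — total variance = trace(Sigma) = Σ λ_i = 57 + 51 + 34 = 142.

Step 2 — fraction explained by component i = λ_i / Σ λ:
  PC1: 57/142 = 0.4014
  PC2: 51/142 = 0.3592
  PC3: 34/142 = 0.2394

Step 3 — cumulative fraction after k components = (λ_1 + ... + λ_k) / Σ λ:
  k = 1: 57/142 = 0.4014
  k = 2: (57 + 51)/142 = 108/142 = 0.7606
  k = 3: (57 + 51 + 34)/142 = 142/142 = 1

Summary (fraction, with percent):

explained: PC1 0.4014 (40.14%), PC2 0.3592 (35.92%), PC3 0.2394 (23.94%);  cumulative: 0.4014, 0.7606, 1


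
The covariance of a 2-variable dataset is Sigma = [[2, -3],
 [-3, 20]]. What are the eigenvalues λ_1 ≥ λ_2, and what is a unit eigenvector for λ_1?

Step 1 — characteristic polynomial of 2×2 Sigma:
  det(Sigma - λI) = λ² - trace · λ + det = 0.
  trace = 2 + 20 = 22, det = 2·20 - (-3)² = 31.
Step 2 — discriminant:
  Δ = trace² - 4·det = 484 - 124 = 360.
Step 3 — eigenvalues:
  λ = (trace ± √Δ)/2 = (22 ± 18.9737)/2,
  λ_1 = 20.4868,  λ_2 = 1.5132.

Step 4 — unit eigenvector for λ_1: solve (Sigma - λ_1 I)v = 0. First row:
  (2 - 20.4868)·v_x + (-3)·v_y = 0, i.e. (-18.4868)·v_x + (-3)·v_y = 0,
  so v ∝ (b, λ_1 - a) = (-3, 18.4868); multiply by -1 so the first entry is positive: u = (3, -18.4868).
  ||u|| = √((3)² + (-18.4868)²) = √(350.763) ≈ 18.7287,
  v_1 = u/||u|| ≈ (0.1602, -0.9871) (||v_1|| = 1).

λ_1 = 20.4868,  λ_2 = 1.5132;  v_1 ≈ (0.1602, -0.9871)


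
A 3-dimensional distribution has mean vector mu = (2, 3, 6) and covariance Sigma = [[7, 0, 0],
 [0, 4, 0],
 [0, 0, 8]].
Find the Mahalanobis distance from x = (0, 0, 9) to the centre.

Step 1 — centre the observation: (x - mu) = (-2, -3, 3).

Step 2 — invert Sigma (cofactor / det for 3×3, or solve directly):
  Sigma^{-1} = [[0.1429, 0, 0],
 [0, 0.25, 0],
 [0, 0, 0.125]].

Step 3 — form the quadratic (x - mu)^T · Sigma^{-1} · (x - mu):
  Sigma^{-1} · (x - mu) = (-0.2857, -0.75, 0.375).
  (x - mu)^T · [Sigma^{-1} · (x - mu)] = (-2)·(-0.2857) + (-3)·(-0.75) + (3)·(0.375) = 3.9464.

Step 4 — take square root: d = √(3.9464) ≈ 1.9866.

d(x, mu) = √(3.9464) ≈ 1.9866


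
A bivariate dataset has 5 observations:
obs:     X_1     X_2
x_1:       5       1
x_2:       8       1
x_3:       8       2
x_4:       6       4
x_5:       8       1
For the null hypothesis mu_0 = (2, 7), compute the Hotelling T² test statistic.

Step 1 — sample mean vector:
  mean(X_1) = (5 + 8 + 8 + 6 + 8) / 5 = 35/5 = 7
  mean(X_2) = (1 + 1 + 2 + 4 + 1) / 5 = 9/5 = 1.8
  x̄ = (7, 1.8),  deviation x̄ - mu_0 = (7, 1.8) - (2, 7) = (5, -5.2).

Step 2 — sample covariance matrix, S[i,j] = (1/(n-1)) · Σ_k (x_{k,i} - mean_i) · (x_{k,j} - mean_j), divisor n-1 = 4:
  S[X_1,X_1] = ((-2)·(-2) + (1)·(1) + (1)·(1) + (-1)·(-1) + (1)·(1)) / 4 = 8/4 = 2
  S[X_1,X_2] = ((-2)·(-0.8) + (1)·(-0.8) + (1)·(0.2) + (-1)·(2.2) + (1)·(-0.8)) / 4 = -2/4 = -0.5
  S[X_2,X_2] = ((-0.8)·(-0.8) + (-0.8)·(-0.8) + (0.2)·(0.2) + (2.2)·(2.2) + (-0.8)·(-0.8)) / 4 = 6.8/4 = 1.7
  S = [[2, -0.5],
 [-0.5, 1.7]].

Step 3 — invert S. det(S) = 2·1.7 - (-0.5)² = 3.15.
  S^{-1} = (1/det) · [[d, -b], [-b, a]] = [[0.5397, 0.1587],
 [0.1587, 0.6349]].

Step 4 — quadratic form (x̄ - mu_0)^T · S^{-1} · (x̄ - mu_0):
  S^{-1} · (x̄ - mu_0) = (1.873, -2.5079),
  (x̄ - mu_0)^T · [...] = (5)·(1.873) + (-5.2)·(-2.5079) = 22.4063.

Step 5 — scale by n: T² = 5 · 22.4063 = 112.0317.

T² ≈ 112.0317


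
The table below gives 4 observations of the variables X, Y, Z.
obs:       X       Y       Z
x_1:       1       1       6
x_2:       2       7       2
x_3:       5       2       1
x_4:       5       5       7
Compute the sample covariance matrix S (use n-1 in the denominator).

Step 1 — column means:
  mean(X) = (1 + 2 + 5 + 5) / 4 = 13/4 = 3.25
  mean(Y) = (1 + 7 + 2 + 5) / 4 = 15/4 = 3.75
  mean(Z) = (6 + 2 + 1 + 7) / 4 = 16/4 = 4

Step 2 — sample covariance S[i,j] = (1/(n-1)) · Σ_k (x_{k,i} - mean_i) · (x_{k,j} - mean_j), with n-1 = 3.
  S[X,X] = ((-2.25)·(-2.25) + (-1.25)·(-1.25) + (1.75)·(1.75) + (1.75)·(1.75)) / 3 = 12.75/3 = 4.25
  S[X,Y] = ((-2.25)·(-2.75) + (-1.25)·(3.25) + (1.75)·(-1.75) + (1.75)·(1.25)) / 3 = 1.25/3 = 0.4167
  S[X,Z] = ((-2.25)·(2) + (-1.25)·(-2) + (1.75)·(-3) + (1.75)·(3)) / 3 = -2/3 = -0.6667
  S[Y,Y] = ((-2.75)·(-2.75) + (3.25)·(3.25) + (-1.75)·(-1.75) + (1.25)·(1.25)) / 3 = 22.75/3 = 7.5833
  S[Y,Z] = ((-2.75)·(2) + (3.25)·(-2) + (-1.75)·(-3) + (1.25)·(3)) / 3 = -3/3 = -1
  S[Z,Z] = ((2)·(2) + (-2)·(-2) + (-3)·(-3) + (3)·(3)) / 3 = 26/3 = 8.6667

S is symmetric (S[j,i] = S[i,j]). Assembling:

S = [[4.25, 0.4167, -0.6667],
 [0.4167, 7.5833, -1],
 [-0.6667, -1, 8.6667]]


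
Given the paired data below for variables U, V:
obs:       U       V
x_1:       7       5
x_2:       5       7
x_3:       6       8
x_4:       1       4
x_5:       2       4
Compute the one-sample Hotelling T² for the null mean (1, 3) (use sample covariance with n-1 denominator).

Step 1 — sample mean vector:
  mean(U) = (7 + 5 + 6 + 1 + 2) / 5 = 21/5 = 4.2
  mean(V) = (5 + 7 + 8 + 4 + 4) / 5 = 28/5 = 5.6
  x̄ = (4.2, 5.6),  deviation x̄ - mu_0 = (4.2, 5.6) - (1, 3) = (3.2, 2.6).

Step 2 — sample covariance matrix, S[i,j] = (1/(n-1)) · Σ_k (x_{k,i} - mean_i) · (x_{k,j} - mean_j), divisor n-1 = 4:
  S[U,U] = ((2.8)·(2.8) + (0.8)·(0.8) + (1.8)·(1.8) + (-3.2)·(-3.2) + (-2.2)·(-2.2)) / 4 = 26.8/4 = 6.7
  S[U,V] = ((2.8)·(-0.6) + (0.8)·(1.4) + (1.8)·(2.4) + (-3.2)·(-1.6) + (-2.2)·(-1.6)) / 4 = 12.4/4 = 3.1
  S[V,V] = ((-0.6)·(-0.6) + (1.4)·(1.4) + (2.4)·(2.4) + (-1.6)·(-1.6) + (-1.6)·(-1.6)) / 4 = 13.2/4 = 3.3
  S = [[6.7, 3.1],
 [3.1, 3.3]].

Step 3 — invert S. det(S) = 6.7·3.3 - (3.1)² = 12.5.
  S^{-1} = (1/det) · [[d, -b], [-b, a]] = [[0.264, -0.248],
 [-0.248, 0.536]].

Step 4 — quadratic form (x̄ - mu_0)^T · S^{-1} · (x̄ - mu_0):
  S^{-1} · (x̄ - mu_0) = (0.2, 0.6),
  (x̄ - mu_0)^T · [...] = (3.2)·(0.2) + (2.6)·(0.6) = 2.2.

Step 5 — scale by n: T² = 5 · 2.2 = 11.

T² ≈ 11


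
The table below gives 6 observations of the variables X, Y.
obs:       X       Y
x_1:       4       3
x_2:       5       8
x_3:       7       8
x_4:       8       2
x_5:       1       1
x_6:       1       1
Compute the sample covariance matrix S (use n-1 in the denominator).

Step 1 — column means:
  mean(X) = (4 + 5 + 7 + 8 + 1 + 1) / 6 = 26/6 = 4.3333
  mean(Y) = (3 + 8 + 8 + 2 + 1 + 1) / 6 = 23/6 = 3.8333

Step 2 — sample covariance S[i,j] = (1/(n-1)) · Σ_k (x_{k,i} - mean_i) · (x_{k,j} - mean_j), with n-1 = 5.
  S[X,X] = ((-0.3333)·(-0.3333) + (0.6667)·(0.6667) + (2.6667)·(2.6667) + (3.6667)·(3.6667) + (-3.3333)·(-3.3333) + (-3.3333)·(-3.3333)) / 5 = 43.3333/5 = 8.6667
  S[X,Y] = ((-0.3333)·(-0.8333) + (0.6667)·(4.1667) + (2.6667)·(4.1667) + (3.6667)·(-1.8333) + (-3.3333)·(-2.8333) + (-3.3333)·(-2.8333)) / 5 = 26.3333/5 = 5.2667
  S[Y,Y] = ((-0.8333)·(-0.8333) + (4.1667)·(4.1667) + (4.1667)·(4.1667) + (-1.8333)·(-1.8333) + (-2.8333)·(-2.8333) + (-2.8333)·(-2.8333)) / 5 = 54.8333/5 = 10.9667

S is symmetric (S[j,i] = S[i,j]). Assembling:

S = [[8.6667, 5.2667],
 [5.2667, 10.9667]]


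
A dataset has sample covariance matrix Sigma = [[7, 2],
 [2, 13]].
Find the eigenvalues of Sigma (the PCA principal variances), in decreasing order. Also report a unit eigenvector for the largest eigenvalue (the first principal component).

Step 1 — characteristic polynomial of 2×2 Sigma:
  det(Sigma - λI) = λ² - trace · λ + det = 0.
  trace = 7 + 13 = 20, det = 7·13 - (2)² = 87.
Step 2 — discriminant:
  Δ = trace² - 4·det = 400 - 348 = 52.
Step 3 — eigenvalues:
  λ = (trace ± √Δ)/2 = (20 ± 7.2111)/2,
  λ_1 = 13.6056,  λ_2 = 6.3944.

Step 4 — unit eigenvector for λ_1: solve (Sigma - λ_1 I)v = 0. First row:
  (7 - 13.6056)·v_x + (2)·v_y = 0, i.e. (-6.6056)·v_x + (2)·v_y = 0,
  so v ∝ (b, λ_1 - a) = (2, 6.6056) = u.
  ||u|| = √((2)² + (6.6056)²) = √(47.6333) ≈ 6.9017,
  v_1 = u/||u|| ≈ (0.2898, 0.9571) (||v_1|| = 1).

λ_1 = 13.6056,  λ_2 = 6.3944;  v_1 ≈ (0.2898, 0.9571)


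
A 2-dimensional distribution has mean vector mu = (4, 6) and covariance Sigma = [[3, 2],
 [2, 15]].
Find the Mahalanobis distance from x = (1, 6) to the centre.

Step 1 — centre the observation: (x - mu) = (-3, 0).

Step 2 — invert Sigma. det(Sigma) = 3·15 - (2)² = 41.
  Sigma^{-1} = (1/det) · [[d, -b], [-b, a]] = [[0.3659, -0.0488],
 [-0.0488, 0.0732]].

Step 3 — form the quadratic (x - mu)^T · Sigma^{-1} · (x - mu):
  Sigma^{-1} · (x - mu) = (-1.0976, 0.1463).
  (x - mu)^T · [Sigma^{-1} · (x - mu)] = (-3)·(-1.0976) + (0)·(0.1463) = 3.2927.

Step 4 — take square root: d = √(3.2927) ≈ 1.8146.

d(x, mu) = √(3.2927) ≈ 1.8146


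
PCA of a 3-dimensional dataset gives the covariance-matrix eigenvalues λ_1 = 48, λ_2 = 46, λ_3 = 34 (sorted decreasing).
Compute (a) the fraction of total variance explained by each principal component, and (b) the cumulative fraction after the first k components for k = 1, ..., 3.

Step 1 — total variance = trace(Sigma) = Σ λ_i = 48 + 46 + 34 = 128.

Step 2 — fraction explained by component i = λ_i / Σ λ:
  PC1: 48/128 = 0.375
  PC2: 46/128 = 0.3594
  PC3: 34/128 = 0.2656

Step 3 — cumulative fraction after k components = (λ_1 + ... + λ_k) / Σ λ:
  k = 1: 48/128 = 0.375
  k = 2: (48 + 46)/128 = 94/128 = 0.7344
  k = 3: (48 + 46 + 34)/128 = 128/128 = 1

Summary (fraction, with percent):

explained: PC1 0.375 (37.5%), PC2 0.3594 (35.94%), PC3 0.2656 (26.56%);  cumulative: 0.375, 0.7344, 1


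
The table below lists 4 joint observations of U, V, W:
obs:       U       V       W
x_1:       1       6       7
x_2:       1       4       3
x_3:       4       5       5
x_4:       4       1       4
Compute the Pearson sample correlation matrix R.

Step 1 — column means:
  mean(U) = (1 + 1 + 4 + 4) / 4 = 10/4 = 2.5
  mean(V) = (6 + 4 + 5 + 1) / 4 = 16/4 = 4
  mean(W) = (7 + 3 + 5 + 4) / 4 = 19/4 = 4.75

Step 2 — sample variances and covariances s[i,j] = (1/(n-1)) · Σ_k (x_{k,i} - mean_i) · (x_{k,j} - mean_j), with n-1 = 3:
  s[U,U] = ((-1.5)·(-1.5) + (-1.5)·(-1.5) + (1.5)·(1.5) + (1.5)·(1.5)) / 3 = 9/3 = 3
  s[U,V] = ((-1.5)·(2) + (-1.5)·(0) + (1.5)·(1) + (1.5)·(-3)) / 3 = -6/3 = -2
  s[U,W] = ((-1.5)·(2.25) + (-1.5)·(-1.75) + (1.5)·(0.25) + (1.5)·(-0.75)) / 3 = -1.5/3 = -0.5
  s[V,V] = ((2)·(2) + (0)·(0) + (1)·(1) + (-3)·(-3)) / 3 = 14/3 = 4.6667
  s[V,W] = ((2)·(2.25) + (0)·(-1.75) + (1)·(0.25) + (-3)·(-0.75)) / 3 = 7/3 = 2.3333
  s[W,W] = ((2.25)·(2.25) + (-1.75)·(-1.75) + (0.25)·(0.25) + (-0.75)·(-0.75)) / 3 = 8.75/3 = 2.9167
  Sample standard deviations s_i = √(s[i,i]):
  s(U) = √(3) = 1.7321
  s(V) = √(4.6667) = 2.1602
  s(W) = √(2.9167) = 1.7078

Step 3 — r_{ij} = s_{ij} / (s_i · s_j):
  r[U,U] = 1 (diagonal).
  r[U,V] = -2 / (1.7321 · 2.1602) = -2 / 3.7417 = -0.5345
  r[U,W] = -0.5 / (1.7321 · 1.7078) = -0.5 / 2.958 = -0.169
  r[V,V] = 1 (diagonal).
  r[V,W] = 2.3333 / (2.1602 · 1.7078) = 2.3333 / 3.6893 = 0.6325
  r[W,W] = 1 (diagonal).

R is symmetric with unit diagonal. Assembling:

R = [[1, -0.5345, -0.169],
 [-0.5345, 1, 0.6325],
 [-0.169, 0.6325, 1]]


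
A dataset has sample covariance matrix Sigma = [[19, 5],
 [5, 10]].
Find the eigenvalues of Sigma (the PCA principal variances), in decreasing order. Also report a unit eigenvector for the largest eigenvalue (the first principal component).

Step 1 — characteristic polynomial of 2×2 Sigma:
  det(Sigma - λI) = λ² - trace · λ + det = 0.
  trace = 19 + 10 = 29, det = 19·10 - (5)² = 165.
Step 2 — discriminant:
  Δ = trace² - 4·det = 841 - 660 = 181.
Step 3 — eigenvalues:
  λ = (trace ± √Δ)/2 = (29 ± 13.4536)/2,
  λ_1 = 21.2268,  λ_2 = 7.7732.

Step 4 — unit eigenvector for λ_1: solve (Sigma - λ_1 I)v = 0. First row:
  (19 - 21.2268)·v_x + (5)·v_y = 0, i.e. (-2.2268)·v_x + (5)·v_y = 0,
  so v ∝ (b, λ_1 - a) = (5, 2.2268) = u.
  ||u|| = √((5)² + (2.2268)²) = √(29.9587) ≈ 5.4735,
  v_1 = u/||u|| ≈ (0.9135, 0.4068) (||v_1|| = 1).

λ_1 = 21.2268,  λ_2 = 7.7732;  v_1 ≈ (0.9135, 0.4068)


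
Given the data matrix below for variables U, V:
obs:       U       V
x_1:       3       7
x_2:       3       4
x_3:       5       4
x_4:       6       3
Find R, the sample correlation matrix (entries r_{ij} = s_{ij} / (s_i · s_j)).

Step 1 — column means:
  mean(U) = (3 + 3 + 5 + 6) / 4 = 17/4 = 4.25
  mean(V) = (7 + 4 + 4 + 3) / 4 = 18/4 = 4.5

Step 2 — sample variances and covariances s[i,j] = (1/(n-1)) · Σ_k (x_{k,i} - mean_i) · (x_{k,j} - mean_j), with n-1 = 3:
  s[U,U] = ((-1.25)·(-1.25) + (-1.25)·(-1.25) + (0.75)·(0.75) + (1.75)·(1.75)) / 3 = 6.75/3 = 2.25
  s[U,V] = ((-1.25)·(2.5) + (-1.25)·(-0.5) + (0.75)·(-0.5) + (1.75)·(-1.5)) / 3 = -5.5/3 = -1.8333
  s[V,V] = ((2.5)·(2.5) + (-0.5)·(-0.5) + (-0.5)·(-0.5) + (-1.5)·(-1.5)) / 3 = 9/3 = 3
  Sample standard deviations s_i = √(s[i,i]):
  s(U) = √(2.25) = 1.5
  s(V) = √(3) = 1.7321

Step 3 — r_{ij} = s_{ij} / (s_i · s_j):
  r[U,U] = 1 (diagonal).
  r[U,V] = -1.8333 / (1.5 · 1.7321) = -1.8333 / 2.5981 = -0.7057
  r[V,V] = 1 (diagonal).

R is symmetric with unit diagonal. Assembling:

R = [[1, -0.7057],
 [-0.7057, 1]]


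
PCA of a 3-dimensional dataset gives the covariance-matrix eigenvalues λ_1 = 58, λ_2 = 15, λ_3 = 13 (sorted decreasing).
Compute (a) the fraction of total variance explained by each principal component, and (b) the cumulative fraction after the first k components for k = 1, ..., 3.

Step 1 — total variance = trace(Sigma) = Σ λ_i = 58 + 15 + 13 = 86.

Step 2 — fraction explained by component i = λ_i / Σ λ:
  PC1: 58/86 = 0.6744
  PC2: 15/86 = 0.1744
  PC3: 13/86 = 0.1512

Step 3 — cumulative fraction after k components = (λ_1 + ... + λ_k) / Σ λ:
  k = 1: 58/86 = 0.6744
  k = 2: (58 + 15)/86 = 73/86 = 0.8488
  k = 3: (58 + 15 + 13)/86 = 86/86 = 1

Summary (fraction, with percent):

explained: PC1 0.6744 (67.44%), PC2 0.1744 (17.44%), PC3 0.1512 (15.12%);  cumulative: 0.6744, 0.8488, 1


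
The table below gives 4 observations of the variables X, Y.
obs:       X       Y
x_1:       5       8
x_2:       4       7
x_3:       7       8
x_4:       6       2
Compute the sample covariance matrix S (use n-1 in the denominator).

Step 1 — column means:
  mean(X) = (5 + 4 + 7 + 6) / 4 = 22/4 = 5.5
  mean(Y) = (8 + 7 + 8 + 2) / 4 = 25/4 = 6.25

Step 2 — sample covariance S[i,j] = (1/(n-1)) · Σ_k (x_{k,i} - mean_i) · (x_{k,j} - mean_j), with n-1 = 3.
  S[X,X] = ((-0.5)·(-0.5) + (-1.5)·(-1.5) + (1.5)·(1.5) + (0.5)·(0.5)) / 3 = 5/3 = 1.6667
  S[X,Y] = ((-0.5)·(1.75) + (-1.5)·(0.75) + (1.5)·(1.75) + (0.5)·(-4.25)) / 3 = -1.5/3 = -0.5
  S[Y,Y] = ((1.75)·(1.75) + (0.75)·(0.75) + (1.75)·(1.75) + (-4.25)·(-4.25)) / 3 = 24.75/3 = 8.25

S is symmetric (S[j,i] = S[i,j]). Assembling:

S = [[1.6667, -0.5],
 [-0.5, 8.25]]


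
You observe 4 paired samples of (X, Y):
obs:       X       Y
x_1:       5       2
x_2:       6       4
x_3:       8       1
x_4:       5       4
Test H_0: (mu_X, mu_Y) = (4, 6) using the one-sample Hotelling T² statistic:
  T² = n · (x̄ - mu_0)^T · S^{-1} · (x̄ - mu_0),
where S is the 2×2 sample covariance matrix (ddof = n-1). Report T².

Step 1 — sample mean vector:
  mean(X) = (5 + 6 + 8 + 5) / 4 = 24/4 = 6
  mean(Y) = (2 + 4 + 1 + 4) / 4 = 11/4 = 2.75
  x̄ = (6, 2.75),  deviation x̄ - mu_0 = (6, 2.75) - (4, 6) = (2, -3.25).

Step 2 — sample covariance matrix, S[i,j] = (1/(n-1)) · Σ_k (x_{k,i} - mean_i) · (x_{k,j} - mean_j), divisor n-1 = 3:
  S[X,X] = ((-1)·(-1) + (0)·(0) + (2)·(2) + (-1)·(-1)) / 3 = 6/3 = 2
  S[X,Y] = ((-1)·(-0.75) + (0)·(1.25) + (2)·(-1.75) + (-1)·(1.25)) / 3 = -4/3 = -1.3333
  S[Y,Y] = ((-0.75)·(-0.75) + (1.25)·(1.25) + (-1.75)·(-1.75) + (1.25)·(1.25)) / 3 = 6.75/3 = 2.25
  S = [[2, -1.3333],
 [-1.3333, 2.25]].

Step 3 — invert S. det(S) = 2·2.25 - (-1.3333)² = 2.7222.
  S^{-1} = (1/det) · [[d, -b], [-b, a]] = [[0.8265, 0.4898],
 [0.4898, 0.7347]].

Step 4 — quadratic form (x̄ - mu_0)^T · S^{-1} · (x̄ - mu_0):
  S^{-1} · (x̄ - mu_0) = (0.0612, -1.4082),
  (x̄ - mu_0)^T · [...] = (2)·(0.0612) + (-3.25)·(-1.4082) = 4.699.

Step 5 — scale by n: T² = 4 · 4.699 = 18.7959.

T² ≈ 18.7959


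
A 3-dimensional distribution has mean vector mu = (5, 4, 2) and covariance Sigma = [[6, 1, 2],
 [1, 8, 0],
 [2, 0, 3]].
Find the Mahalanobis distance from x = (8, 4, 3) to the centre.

Step 1 — centre the observation: (x - mu) = (3, 0, 1).

Step 2 — invert Sigma (cofactor / det for 3×3, or solve directly):
  Sigma^{-1} = [[0.2202, -0.0275, -0.1468],
 [-0.0275, 0.1284, 0.0183],
 [-0.1468, 0.0183, 0.4312]].

Step 3 — form the quadratic (x - mu)^T · Sigma^{-1} · (x - mu):
  Sigma^{-1} · (x - mu) = (0.5138, -0.0642, -0.0092).
  (x - mu)^T · [Sigma^{-1} · (x - mu)] = (3)·(0.5138) + (0)·(-0.0642) + (1)·(-0.0092) = 1.5321.

Step 4 — take square root: d = √(1.5321) ≈ 1.2378.

d(x, mu) = √(1.5321) ≈ 1.2378


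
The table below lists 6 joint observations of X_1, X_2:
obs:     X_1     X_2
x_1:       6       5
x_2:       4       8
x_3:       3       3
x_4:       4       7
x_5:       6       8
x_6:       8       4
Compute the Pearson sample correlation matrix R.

Step 1 — column means:
  mean(X_1) = (6 + 4 + 3 + 4 + 6 + 8) / 6 = 31/6 = 5.1667
  mean(X_2) = (5 + 8 + 3 + 7 + 8 + 4) / 6 = 35/6 = 5.8333

Step 2 — sample variances and covariances s[i,j] = (1/(n-1)) · Σ_k (x_{k,i} - mean_i) · (x_{k,j} - mean_j), with n-1 = 5:
  s[X_1,X_1] = ((0.8333)·(0.8333) + (-1.1667)·(-1.1667) + (-2.1667)·(-2.1667) + (-1.1667)·(-1.1667) + (0.8333)·(0.8333) + (2.8333)·(2.8333)) / 5 = 16.8333/5 = 3.3667
  s[X_1,X_2] = ((0.8333)·(-0.8333) + (-1.1667)·(2.1667) + (-2.1667)·(-2.8333) + (-1.1667)·(1.1667) + (0.8333)·(2.1667) + (2.8333)·(-1.8333)) / 5 = -1.8333/5 = -0.3667
  s[X_2,X_2] = ((-0.8333)·(-0.8333) + (2.1667)·(2.1667) + (-2.8333)·(-2.8333) + (1.1667)·(1.1667) + (2.1667)·(2.1667) + (-1.8333)·(-1.8333)) / 5 = 22.8333/5 = 4.5667
  Sample standard deviations s_i = √(s[i,i]):
  s(X_1) = √(3.3667) = 1.8348
  s(X_2) = √(4.5667) = 2.137

Step 3 — r_{ij} = s_{ij} / (s_i · s_j):
  r[X_1,X_1] = 1 (diagonal).
  r[X_1,X_2] = -0.3667 / (1.8348 · 2.137) = -0.3667 / 3.921 = -0.0935
  r[X_2,X_2] = 1 (diagonal).

R is symmetric with unit diagonal. Assembling:

R = [[1, -0.0935],
 [-0.0935, 1]]


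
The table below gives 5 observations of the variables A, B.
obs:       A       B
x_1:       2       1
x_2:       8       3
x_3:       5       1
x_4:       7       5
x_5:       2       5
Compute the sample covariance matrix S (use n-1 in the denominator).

Step 1 — column means:
  mean(A) = (2 + 8 + 5 + 7 + 2) / 5 = 24/5 = 4.8
  mean(B) = (1 + 3 + 1 + 5 + 5) / 5 = 15/5 = 3

Step 2 — sample covariance S[i,j] = (1/(n-1)) · Σ_k (x_{k,i} - mean_i) · (x_{k,j} - mean_j), with n-1 = 4.
  S[A,A] = ((-2.8)·(-2.8) + (3.2)·(3.2) + (0.2)·(0.2) + (2.2)·(2.2) + (-2.8)·(-2.8)) / 4 = 30.8/4 = 7.7
  S[A,B] = ((-2.8)·(-2) + (3.2)·(0) + (0.2)·(-2) + (2.2)·(2) + (-2.8)·(2)) / 4 = 4/4 = 1
  S[B,B] = ((-2)·(-2) + (0)·(0) + (-2)·(-2) + (2)·(2) + (2)·(2)) / 4 = 16/4 = 4

S is symmetric (S[j,i] = S[i,j]). Assembling:

S = [[7.7, 1],
 [1, 4]]


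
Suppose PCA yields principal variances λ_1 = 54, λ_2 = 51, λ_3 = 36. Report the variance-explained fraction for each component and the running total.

Step 1 — total variance = trace(Sigma) = Σ λ_i = 54 + 51 + 36 = 141.

Step 2 — fraction explained by component i = λ_i / Σ λ:
  PC1: 54/141 = 0.383
  PC2: 51/141 = 0.3617
  PC3: 36/141 = 0.2553

Step 3 — cumulative fraction after k components = (λ_1 + ... + λ_k) / Σ λ:
  k = 1: 54/141 = 0.383
  k = 2: (54 + 51)/141 = 105/141 = 0.7447
  k = 3: (54 + 51 + 36)/141 = 141/141 = 1

Summary (fraction, with percent):

explained: PC1 0.383 (38.3%), PC2 0.3617 (36.17%), PC3 0.2553 (25.53%);  cumulative: 0.383, 0.7447, 1


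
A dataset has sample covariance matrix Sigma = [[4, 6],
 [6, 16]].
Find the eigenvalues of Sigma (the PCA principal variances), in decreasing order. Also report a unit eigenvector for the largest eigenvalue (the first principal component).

Step 1 — characteristic polynomial of 2×2 Sigma:
  det(Sigma - λI) = λ² - trace · λ + det = 0.
  trace = 4 + 16 = 20, det = 4·16 - (6)² = 28.
Step 2 — discriminant:
  Δ = trace² - 4·det = 400 - 112 = 288.
Step 3 — eigenvalues:
  λ = (trace ± √Δ)/2 = (20 ± 16.9706)/2,
  λ_1 = 18.4853,  λ_2 = 1.5147.

Step 4 — unit eigenvector for λ_1: solve (Sigma - λ_1 I)v = 0. First row:
  (4 - 18.4853)·v_x + (6)·v_y = 0, i.e. (-14.4853)·v_x + (6)·v_y = 0,
  so v ∝ (b, λ_1 - a) = (6, 14.4853) = u.
  ||u|| = √((6)² + (14.4853)²) = √(245.8234) ≈ 15.6788,
  v_1 = u/||u|| ≈ (0.3827, 0.9239) (||v_1|| = 1).

λ_1 = 18.4853,  λ_2 = 1.5147;  v_1 ≈ (0.3827, 0.9239)


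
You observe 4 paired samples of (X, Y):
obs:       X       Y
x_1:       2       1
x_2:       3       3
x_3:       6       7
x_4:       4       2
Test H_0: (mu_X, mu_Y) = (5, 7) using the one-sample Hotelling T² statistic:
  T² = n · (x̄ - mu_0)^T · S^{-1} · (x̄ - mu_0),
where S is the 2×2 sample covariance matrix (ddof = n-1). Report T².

Step 1 — sample mean vector:
  mean(X) = (2 + 3 + 6 + 4) / 4 = 15/4 = 3.75
  mean(Y) = (1 + 3 + 7 + 2) / 4 = 13/4 = 3.25
  x̄ = (3.75, 3.25),  deviation x̄ - mu_0 = (3.75, 3.25) - (5, 7) = (-1.25, -3.75).

Step 2 — sample covariance matrix, S[i,j] = (1/(n-1)) · Σ_k (x_{k,i} - mean_i) · (x_{k,j} - mean_j), divisor n-1 = 3:
  S[X,X] = ((-1.75)·(-1.75) + (-0.75)·(-0.75) + (2.25)·(2.25) + (0.25)·(0.25)) / 3 = 8.75/3 = 2.9167
  S[X,Y] = ((-1.75)·(-2.25) + (-0.75)·(-0.25) + (2.25)·(3.75) + (0.25)·(-1.25)) / 3 = 12.25/3 = 4.0833
  S[Y,Y] = ((-2.25)·(-2.25) + (-0.25)·(-0.25) + (3.75)·(3.75) + (-1.25)·(-1.25)) / 3 = 20.75/3 = 6.9167
  S = [[2.9167, 4.0833],
 [4.0833, 6.9167]].

Step 3 — invert S. det(S) = 2.9167·6.9167 - (4.0833)² = 3.5.
  S^{-1} = (1/det) · [[d, -b], [-b, a]] = [[1.9762, -1.1667],
 [-1.1667, 0.8333]].

Step 4 — quadratic form (x̄ - mu_0)^T · S^{-1} · (x̄ - mu_0):
  S^{-1} · (x̄ - mu_0) = (1.9048, -1.6667),
  (x̄ - mu_0)^T · [...] = (-1.25)·(1.9048) + (-3.75)·(-1.6667) = 3.869.

Step 5 — scale by n: T² = 4 · 3.869 = 15.4762.

T² ≈ 15.4762


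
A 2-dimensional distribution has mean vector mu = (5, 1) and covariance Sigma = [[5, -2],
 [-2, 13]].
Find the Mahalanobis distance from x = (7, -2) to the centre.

Step 1 — centre the observation: (x - mu) = (2, -3).

Step 2 — invert Sigma. det(Sigma) = 5·13 - (-2)² = 61.
  Sigma^{-1} = (1/det) · [[d, -b], [-b, a]] = [[0.2131, 0.0328],
 [0.0328, 0.082]].

Step 3 — form the quadratic (x - mu)^T · Sigma^{-1} · (x - mu):
  Sigma^{-1} · (x - mu) = (0.3279, -0.1803).
  (x - mu)^T · [Sigma^{-1} · (x - mu)] = (2)·(0.3279) + (-3)·(-0.1803) = 1.1967.

Step 4 — take square root: d = √(1.1967) ≈ 1.0939.

d(x, mu) = √(1.1967) ≈ 1.0939


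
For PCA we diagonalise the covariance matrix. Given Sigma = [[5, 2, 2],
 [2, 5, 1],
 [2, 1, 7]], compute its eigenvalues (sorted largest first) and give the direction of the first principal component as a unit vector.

Step 1 — characteristic polynomial p(λ) = det(λI - Sigma) = λ³ - tr·λ² + c_1·λ - det, where tr = trace, c_1 = sum of the principal 2×2 minors, det = det(Sigma):
  tr = 5 + 5 + 7 = 17,
  c_1 = (5·5 - (2)²) + (5·7 - (2)²) + (5·7 - (1)²) = 21 + 31 + 34 = 86,
  det = 5·(5·7 - (1)²) - (2)·((2)·7 - (1)·(2)) + (2)·((2)·(1) - 5·(2)) = 5·(34) - (2)·(12) + (2)·(-8) = 130.
  So p(λ) = λ³ - 17λ² + 86λ - 130.
Step 2 — look for an integer root (rational root theorem: any rational root is an integer divisor of 130). Testing λ = 5:
  p(5) = 125 - 425 + 430 - 130 = 0  ✓
  Dividing out (λ - 5): p(λ) = (λ - 5)(λ² - 12λ + 26).
Step 3 — remaining eigenvalues from the quadratic λ² - 12λ + 26 = 0:
  Δ = 12² - 4·26 = 144 - 104 = 40,  λ = (12 ± √40)/2 = (12 ± 6.3246)/2 ≈ 9.1623 or 2.8377.
  Sorted: λ_1 = 9.1623,  λ_2 = 5,  λ_3 = 2.8377  (check: sum = 17 = tr ✓).

Step 4 — unit eigenvector for λ_1 ≈ 9.1623: v spans the null space of (Sigma - λ_1 I), whose rows are
  r_1 = (-4.1623, 2, 2),  r_2 = (2, -4.1623, 1),  r_3 = (2, 1, -2.1623).
  v is orthogonal to every row, so take v ∝ r_1 × r_2 = ((2)·(1) - (2)·(-4.1623), (2)·(2) - (-4.1623)·(1), (-4.1623)·(-4.1623) - (2)·(2)) ≈ (10.3246, 8.1623, 13.3246).
  Let u = (10.3246, 8.1623, 13.3246).
  ||u|| = √((10.3246)² + (8.1623)² + (13.3246)²) = √(350.763) ≈ 18.7287,  v_1 = u/||u|| ≈ (0.5513, 0.4358, 0.7115) (||v_1|| = 1).

λ_1 = 9.1623,  λ_2 = 5,  λ_3 = 2.8377;  v_1 ≈ (0.5513, 0.4358, 0.7115)


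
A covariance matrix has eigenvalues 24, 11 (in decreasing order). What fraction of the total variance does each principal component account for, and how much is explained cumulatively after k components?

Step 1 — total variance = trace(Sigma) = Σ λ_i = 24 + 11 = 35.

Step 2 — fraction explained by component i = λ_i / Σ λ:
  PC1: 24/35 = 0.6857
  PC2: 11/35 = 0.3143

Step 3 — cumulative fraction after k components = (λ_1 + ... + λ_k) / Σ λ:
  k = 1: 24/35 = 0.6857
  k = 2: (24 + 11)/35 = 35/35 = 1

Summary (fraction, with percent):

explained: PC1 0.6857 (68.57%), PC2 0.3143 (31.43%);  cumulative: 0.6857, 1


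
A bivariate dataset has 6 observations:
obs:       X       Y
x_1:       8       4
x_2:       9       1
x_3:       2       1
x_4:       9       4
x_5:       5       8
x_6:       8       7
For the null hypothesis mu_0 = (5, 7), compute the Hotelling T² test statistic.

Step 1 — sample mean vector:
  mean(X) = (8 + 9 + 2 + 9 + 5 + 8) / 6 = 41/6 = 6.8333
  mean(Y) = (4 + 1 + 1 + 4 + 8 + 7) / 6 = 25/6 = 4.1667
  x̄ = (6.8333, 4.1667),  deviation x̄ - mu_0 = (6.8333, 4.1667) - (5, 7) = (1.8333, -2.8333).

Step 2 — sample covariance matrix, S[i,j] = (1/(n-1)) · Σ_k (x_{k,i} - mean_i) · (x_{k,j} - mean_j), divisor n-1 = 5:
  S[X,X] = ((1.1667)·(1.1667) + (2.1667)·(2.1667) + (-4.8333)·(-4.8333) + (2.1667)·(2.1667) + (-1.8333)·(-1.8333) + (1.1667)·(1.1667)) / 5 = 38.8333/5 = 7.7667
  S[X,Y] = ((1.1667)·(-0.1667) + (2.1667)·(-3.1667) + (-4.8333)·(-3.1667) + (2.1667)·(-0.1667) + (-1.8333)·(3.8333) + (1.1667)·(2.8333)) / 5 = 4.1667/5 = 0.8333
  S[Y,Y] = ((-0.1667)·(-0.1667) + (-3.1667)·(-3.1667) + (-3.1667)·(-3.1667) + (-0.1667)·(-0.1667) + (3.8333)·(3.8333) + (2.8333)·(2.8333)) / 5 = 42.8333/5 = 8.5667
  S = [[7.7667, 0.8333],
 [0.8333, 8.5667]].

Step 3 — invert S. det(S) = 7.7667·8.5667 - (0.8333)² = 65.84.
  S^{-1} = (1/det) · [[d, -b], [-b, a]] = [[0.1301, -0.0127],
 [-0.0127, 0.118]].

Step 4 — quadratic form (x̄ - mu_0)^T · S^{-1} · (x̄ - mu_0):
  S^{-1} · (x̄ - mu_0) = (0.2744, -0.3574),
  (x̄ - mu_0)^T · [...] = (1.8333)·(0.2744) + (-2.8333)·(-0.3574) = 1.5158.

Step 5 — scale by n: T² = 6 · 1.5158 = 9.0948.

T² ≈ 9.0948


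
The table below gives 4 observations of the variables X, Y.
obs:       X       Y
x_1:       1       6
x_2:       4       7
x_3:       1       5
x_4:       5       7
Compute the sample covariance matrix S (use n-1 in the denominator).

Step 1 — column means:
  mean(X) = (1 + 4 + 1 + 5) / 4 = 11/4 = 2.75
  mean(Y) = (6 + 7 + 5 + 7) / 4 = 25/4 = 6.25

Step 2 — sample covariance S[i,j] = (1/(n-1)) · Σ_k (x_{k,i} - mean_i) · (x_{k,j} - mean_j), with n-1 = 3.
  S[X,X] = ((-1.75)·(-1.75) + (1.25)·(1.25) + (-1.75)·(-1.75) + (2.25)·(2.25)) / 3 = 12.75/3 = 4.25
  S[X,Y] = ((-1.75)·(-0.25) + (1.25)·(0.75) + (-1.75)·(-1.25) + (2.25)·(0.75)) / 3 = 5.25/3 = 1.75
  S[Y,Y] = ((-0.25)·(-0.25) + (0.75)·(0.75) + (-1.25)·(-1.25) + (0.75)·(0.75)) / 3 = 2.75/3 = 0.9167

S is symmetric (S[j,i] = S[i,j]). Assembling:

S = [[4.25, 1.75],
 [1.75, 0.9167]]


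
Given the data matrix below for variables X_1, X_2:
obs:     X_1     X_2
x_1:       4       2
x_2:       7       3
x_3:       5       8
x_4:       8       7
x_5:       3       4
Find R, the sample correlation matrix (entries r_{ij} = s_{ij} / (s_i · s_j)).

Step 1 — column means:
  mean(X_1) = (4 + 7 + 5 + 8 + 3) / 5 = 27/5 = 5.4
  mean(X_2) = (2 + 3 + 8 + 7 + 4) / 5 = 24/5 = 4.8

Step 2 — sample variances and covariances s[i,j] = (1/(n-1)) · Σ_k (x_{k,i} - mean_i) · (x_{k,j} - mean_j), with n-1 = 4:
  s[X_1,X_1] = ((-1.4)·(-1.4) + (1.6)·(1.6) + (-0.4)·(-0.4) + (2.6)·(2.6) + (-2.4)·(-2.4)) / 4 = 17.2/4 = 4.3
  s[X_1,X_2] = ((-1.4)·(-2.8) + (1.6)·(-1.8) + (-0.4)·(3.2) + (2.6)·(2.2) + (-2.4)·(-0.8)) / 4 = 7.4/4 = 1.85
  s[X_2,X_2] = ((-2.8)·(-2.8) + (-1.8)·(-1.8) + (3.2)·(3.2) + (2.2)·(2.2) + (-0.8)·(-0.8)) / 4 = 26.8/4 = 6.7
  Sample standard deviations s_i = √(s[i,i]):
  s(X_1) = √(4.3) = 2.0736
  s(X_2) = √(6.7) = 2.5884

Step 3 — r_{ij} = s_{ij} / (s_i · s_j):
  r[X_1,X_1] = 1 (diagonal).
  r[X_1,X_2] = 1.85 / (2.0736 · 2.5884) = 1.85 / 5.3675 = 0.3447
  r[X_2,X_2] = 1 (diagonal).

R is symmetric with unit diagonal. Assembling:

R = [[1, 0.3447],
 [0.3447, 1]]


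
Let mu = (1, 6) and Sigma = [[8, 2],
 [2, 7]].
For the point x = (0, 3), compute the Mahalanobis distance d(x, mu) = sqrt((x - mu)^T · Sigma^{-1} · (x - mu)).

Step 1 — centre the observation: (x - mu) = (-1, -3).

Step 2 — invert Sigma. det(Sigma) = 8·7 - (2)² = 52.
  Sigma^{-1} = (1/det) · [[d, -b], [-b, a]] = [[0.1346, -0.0385],
 [-0.0385, 0.1538]].

Step 3 — form the quadratic (x - mu)^T · Sigma^{-1} · (x - mu):
  Sigma^{-1} · (x - mu) = (-0.0192, -0.4231).
  (x - mu)^T · [Sigma^{-1} · (x - mu)] = (-1)·(-0.0192) + (-3)·(-0.4231) = 1.2885.

Step 4 — take square root: d = √(1.2885) ≈ 1.1351.

d(x, mu) = √(1.2885) ≈ 1.1351


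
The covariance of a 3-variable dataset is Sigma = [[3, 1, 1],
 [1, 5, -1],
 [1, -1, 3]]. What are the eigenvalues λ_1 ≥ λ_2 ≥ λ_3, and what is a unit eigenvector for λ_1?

Step 1 — characteristic polynomial p(λ) = det(λI - Sigma) = λ³ - tr·λ² + c_1·λ - det, where tr = trace, c_1 = sum of the principal 2×2 minors, det = det(Sigma):
  tr = 3 + 5 + 3 = 11,
  c_1 = (3·5 - (1)²) + (3·3 - (1)²) + (5·3 - (-1)²) = 14 + 8 + 14 = 36,
  det = 3·(5·3 - (-1)²) - (1)·((1)·3 - (-1)·(1)) + (1)·((1)·(-1) - 5·(1)) = 3·(14) - (1)·(4) + (1)·(-6) = 32.
  So p(λ) = λ³ - 11λ² + 36λ - 32.
Step 2 — look for an integer root (rational root theorem: any rational root is an integer divisor of 32). Testing λ = 4:
  p(4) = 64 - 176 + 144 - 32 = 0  ✓
  Dividing out (λ - 4): p(λ) = (λ - 4)(λ² - 7λ + 8).
Step 3 — remaining eigenvalues from the quadratic λ² - 7λ + 8 = 0:
  Δ = 7² - 4·8 = 49 - 32 = 17,  λ = (7 ± √17)/2 = (7 ± 4.1231)/2 ≈ 5.5616 or 1.4384.
  Sorted: λ_1 = 5.5616,  λ_2 = 4,  λ_3 = 1.4384  (check: sum = 11 = tr ✓).

Step 4 — unit eigenvector for λ_1 ≈ 5.5616: v spans the null space of (Sigma - λ_1 I), whose rows are
  r_1 = (-2.5616, 1, 1),  r_2 = (1, -0.5616, -1),  r_3 = (1, -1, -2.5616).
  v is orthogonal to every row, so take v ∝ r_1 × r_2 = ((1)·(-1) - (1)·(-0.5616), (1)·(1) - (-2.5616)·(-1), (-2.5616)·(-0.5616) - (1)·(1)) ≈ (-0.4384, -1.5616, 0.4384).
  Rescale (multiply by -1 so the first nonzero entry is positive): u = (0.4384, 1.5616, -0.4384).
  ||u|| = √((0.4384)² + (1.5616)² + (-0.4384)²) = √(2.8229) ≈ 1.6802,  v_1 = u/||u|| ≈ (0.261, 0.9294, -0.261) (||v_1|| = 1).

λ_1 = 5.5616,  λ_2 = 4,  λ_3 = 1.4384;  v_1 ≈ (0.261, 0.9294, -0.261)


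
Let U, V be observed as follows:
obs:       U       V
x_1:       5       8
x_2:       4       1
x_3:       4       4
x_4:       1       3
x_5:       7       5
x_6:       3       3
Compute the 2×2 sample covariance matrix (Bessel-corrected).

Step 1 — column means:
  mean(U) = (5 + 4 + 4 + 1 + 7 + 3) / 6 = 24/6 = 4
  mean(V) = (8 + 1 + 4 + 3 + 5 + 3) / 6 = 24/6 = 4

Step 2 — sample covariance S[i,j] = (1/(n-1)) · Σ_k (x_{k,i} - mean_i) · (x_{k,j} - mean_j), with n-1 = 5.
  S[U,U] = ((1)·(1) + (0)·(0) + (0)·(0) + (-3)·(-3) + (3)·(3) + (-1)·(-1)) / 5 = 20/5 = 4
  S[U,V] = ((1)·(4) + (0)·(-3) + (0)·(0) + (-3)·(-1) + (3)·(1) + (-1)·(-1)) / 5 = 11/5 = 2.2
  S[V,V] = ((4)·(4) + (-3)·(-3) + (0)·(0) + (-1)·(-1) + (1)·(1) + (-1)·(-1)) / 5 = 28/5 = 5.6

S is symmetric (S[j,i] = S[i,j]). Assembling:

S = [[4, 2.2],
 [2.2, 5.6]]


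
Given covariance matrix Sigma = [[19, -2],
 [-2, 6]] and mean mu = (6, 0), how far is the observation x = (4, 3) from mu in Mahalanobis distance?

Step 1 — centre the observation: (x - mu) = (-2, 3).

Step 2 — invert Sigma. det(Sigma) = 19·6 - (-2)² = 110.
  Sigma^{-1} = (1/det) · [[d, -b], [-b, a]] = [[0.0545, 0.0182],
 [0.0182, 0.1727]].

Step 3 — form the quadratic (x - mu)^T · Sigma^{-1} · (x - mu):
  Sigma^{-1} · (x - mu) = (-0.0545, 0.4818).
  (x - mu)^T · [Sigma^{-1} · (x - mu)] = (-2)·(-0.0545) + (3)·(0.4818) = 1.5545.

Step 4 — take square root: d = √(1.5545) ≈ 1.2468.

d(x, mu) = √(1.5545) ≈ 1.2468


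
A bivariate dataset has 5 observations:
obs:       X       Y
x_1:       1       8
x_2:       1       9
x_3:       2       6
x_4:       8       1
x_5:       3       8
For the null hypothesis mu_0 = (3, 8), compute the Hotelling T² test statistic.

Step 1 — sample mean vector:
  mean(X) = (1 + 1 + 2 + 8 + 3) / 5 = 15/5 = 3
  mean(Y) = (8 + 9 + 6 + 1 + 8) / 5 = 32/5 = 6.4
  x̄ = (3, 6.4),  deviation x̄ - mu_0 = (3, 6.4) - (3, 8) = (0, -1.6).

Step 2 — sample covariance matrix, S[i,j] = (1/(n-1)) · Σ_k (x_{k,i} - mean_i) · (x_{k,j} - mean_j), divisor n-1 = 4:
  S[X,X] = ((-2)·(-2) + (-2)·(-2) + (-1)·(-1) + (5)·(5) + (0)·(0)) / 4 = 34/4 = 8.5
  S[X,Y] = ((-2)·(1.6) + (-2)·(2.6) + (-1)·(-0.4) + (5)·(-5.4) + (0)·(1.6)) / 4 = -35/4 = -8.75
  S[Y,Y] = ((1.6)·(1.6) + (2.6)·(2.6) + (-0.4)·(-0.4) + (-5.4)·(-5.4) + (1.6)·(1.6)) / 4 = 41.2/4 = 10.3
  S = [[8.5, -8.75],
 [-8.75, 10.3]].

Step 3 — invert S. det(S) = 8.5·10.3 - (-8.75)² = 10.9875.
  S^{-1} = (1/det) · [[d, -b], [-b, a]] = [[0.9374, 0.7964],
 [0.7964, 0.7736]].

Step 4 — quadratic form (x̄ - mu_0)^T · S^{-1} · (x̄ - mu_0):
  S^{-1} · (x̄ - mu_0) = (-1.2742, -1.2378),
  (x̄ - mu_0)^T · [...] = (0)·(-1.2742) + (-1.6)·(-1.2378) = 1.9804.

Step 5 — scale by n: T² = 5 · 1.9804 = 9.9022.

T² ≈ 9.9022


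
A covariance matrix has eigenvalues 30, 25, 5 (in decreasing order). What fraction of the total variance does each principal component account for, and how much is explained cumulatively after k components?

Step 1 — total variance = trace(Sigma) = Σ λ_i = 30 + 25 + 5 = 60.

Step 2 — fraction explained by component i = λ_i / Σ λ:
  PC1: 30/60 = 0.5
  PC2: 25/60 = 0.4167
  PC3: 5/60 = 0.0833

Step 3 — cumulative fraction after k components = (λ_1 + ... + λ_k) / Σ λ:
  k = 1: 30/60 = 0.5
  k = 2: (30 + 25)/60 = 55/60 = 0.9167
  k = 3: (30 + 25 + 5)/60 = 60/60 = 1

Summary (fraction, with percent):

explained: PC1 0.5 (50%), PC2 0.4167 (41.67%), PC3 0.0833 (8.33%);  cumulative: 0.5, 0.9167, 1


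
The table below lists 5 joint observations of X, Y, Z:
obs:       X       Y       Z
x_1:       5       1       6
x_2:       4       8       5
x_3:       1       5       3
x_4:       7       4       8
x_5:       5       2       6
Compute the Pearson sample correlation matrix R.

Step 1 — column means:
  mean(X) = (5 + 4 + 1 + 7 + 5) / 5 = 22/5 = 4.4
  mean(Y) = (1 + 8 + 5 + 4 + 2) / 5 = 20/5 = 4
  mean(Z) = (6 + 5 + 3 + 8 + 6) / 5 = 28/5 = 5.6

Step 2 — sample variances and covariances s[i,j] = (1/(n-1)) · Σ_k (x_{k,i} - mean_i) · (x_{k,j} - mean_j), with n-1 = 4:
  s[X,X] = ((0.6)·(0.6) + (-0.4)·(-0.4) + (-3.4)·(-3.4) + (2.6)·(2.6) + (0.6)·(0.6)) / 4 = 19.2/4 = 4.8
  s[X,Y] = ((0.6)·(-3) + (-0.4)·(4) + (-3.4)·(1) + (2.6)·(0) + (0.6)·(-2)) / 4 = -8/4 = -2
  s[X,Z] = ((0.6)·(0.4) + (-0.4)·(-0.6) + (-3.4)·(-2.6) + (2.6)·(2.4) + (0.6)·(0.4)) / 4 = 15.8/4 = 3.95
  s[Y,Y] = ((-3)·(-3) + (4)·(4) + (1)·(1) + (0)·(0) + (-2)·(-2)) / 4 = 30/4 = 7.5
  s[Y,Z] = ((-3)·(0.4) + (4)·(-0.6) + (1)·(-2.6) + (0)·(2.4) + (-2)·(0.4)) / 4 = -7/4 = -1.75
  s[Z,Z] = ((0.4)·(0.4) + (-0.6)·(-0.6) + (-2.6)·(-2.6) + (2.4)·(2.4) + (0.4)·(0.4)) / 4 = 13.2/4 = 3.3
  Sample standard deviations s_i = √(s[i,i]):
  s(X) = √(4.8) = 2.1909
  s(Y) = √(7.5) = 2.7386
  s(Z) = √(3.3) = 1.8166

Step 3 — r_{ij} = s_{ij} / (s_i · s_j):
  r[X,X] = 1 (diagonal).
  r[X,Y] = -2 / (2.1909 · 2.7386) = -2 / 6 = -0.3333
  r[X,Z] = 3.95 / (2.1909 · 1.8166) = 3.95 / 3.9799 = 0.9925
  r[Y,Y] = 1 (diagonal).
  r[Y,Z] = -1.75 / (2.7386 · 1.8166) = -1.75 / 4.9749 = -0.3518
  r[Z,Z] = 1 (diagonal).

R is symmetric with unit diagonal. Assembling:

R = [[1, -0.3333, 0.9925],
 [-0.3333, 1, -0.3518],
 [0.9925, -0.3518, 1]]
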